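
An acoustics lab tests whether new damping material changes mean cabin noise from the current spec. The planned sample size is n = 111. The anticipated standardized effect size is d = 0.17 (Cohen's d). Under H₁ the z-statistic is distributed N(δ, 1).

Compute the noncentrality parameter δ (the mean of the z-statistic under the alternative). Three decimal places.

The noncentrality parameter scales effect size by the design's sample-size factor: δ = d·√n = 0.17 × √111 = 1.7911

δ ≈ 1.791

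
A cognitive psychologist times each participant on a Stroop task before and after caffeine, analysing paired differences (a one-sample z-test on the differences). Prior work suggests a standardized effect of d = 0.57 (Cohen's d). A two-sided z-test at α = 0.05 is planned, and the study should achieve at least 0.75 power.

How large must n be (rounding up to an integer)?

n = 22

For power 0.75 need Φ(δ − z_{0.025}) = 0.75, so δ = z_{0.025} + z_{0.25} = 1.960 + 0.674 = 2.634.
(The Φ(−δ − z_{α/2}) term is vanishingly small for δ > 0 and is dropped in the standard sample-size formula.)
δ = d·√n ⇒ n = (δ/d)² = (2.634 / 0.57)² = 21.36.
Rounding up, n = 22.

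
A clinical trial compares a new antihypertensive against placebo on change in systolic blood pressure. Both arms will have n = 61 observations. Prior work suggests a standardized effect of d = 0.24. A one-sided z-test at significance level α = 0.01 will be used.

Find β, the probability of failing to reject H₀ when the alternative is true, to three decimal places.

Noncentrality parameter: δ = d·√(n/2) = 0.24 × √(61/2) = 1.3254
Critical value for a one-sided test at α = 0.01: z_α = 2.326.
Power = Φ(δ − 2.326) = Φ(-1.001) = 0.1584.
Type II error: β = 1 − power = 1 − 0.1584 = 0.8416.

β ≈ 0.842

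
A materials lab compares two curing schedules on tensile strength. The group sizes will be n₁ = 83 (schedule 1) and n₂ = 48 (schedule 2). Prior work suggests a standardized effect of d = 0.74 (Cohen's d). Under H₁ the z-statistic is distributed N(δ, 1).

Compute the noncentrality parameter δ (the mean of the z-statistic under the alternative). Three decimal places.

δ ≈ 4.081

The noncentrality parameter scales effect size by the design's sample-size factor: δ = d / √(1/n₁ + 1/n₂) = 0.74 / √(1/83 + 1/48) = 4.0809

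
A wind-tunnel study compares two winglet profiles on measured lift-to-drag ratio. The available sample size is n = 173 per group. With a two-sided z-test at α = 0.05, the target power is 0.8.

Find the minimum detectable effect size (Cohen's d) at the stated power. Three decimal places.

Need Φ(δ − 1.960) = 0.8, so δ = 1.960 + 0.842 = 2.802.
(The second rejection-region term Φ(−δ − z_{α/2}) is negligible and dropped.)
δ = d·√(n/2) ⇒ d = δ/√(n/2) = 2.802/√(173/2) = 0.3012.

d ≈ 0.301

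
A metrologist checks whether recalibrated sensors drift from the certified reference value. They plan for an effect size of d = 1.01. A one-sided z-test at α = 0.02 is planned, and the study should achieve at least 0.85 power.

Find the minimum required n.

n = 10

Set Φ(δ − 2.054) = 0.85; then δ − 2.054 = Φ⁻¹(0.85) = 1.036, giving δ = 3.090.
δ = d·√n ⇒ n = (δ/d)² = (3.090 / 1.01)² = 9.36.
Round up to the next whole unit.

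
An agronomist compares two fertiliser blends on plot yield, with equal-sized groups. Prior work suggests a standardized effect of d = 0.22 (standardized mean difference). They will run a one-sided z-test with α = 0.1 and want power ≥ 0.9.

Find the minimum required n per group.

For power 0.9 need Φ(δ − z_{0.1}) = 0.9, so δ = z_{0.1} + z_{0.10} = 1.282 + 1.282 = 2.563.
δ = d·√(n/2) ⇒ n = 2(δ/d)² = 2 × (2.563 / 0.22)² = 271.47.
Rounding up, n = 272 per group.

n = 272 per group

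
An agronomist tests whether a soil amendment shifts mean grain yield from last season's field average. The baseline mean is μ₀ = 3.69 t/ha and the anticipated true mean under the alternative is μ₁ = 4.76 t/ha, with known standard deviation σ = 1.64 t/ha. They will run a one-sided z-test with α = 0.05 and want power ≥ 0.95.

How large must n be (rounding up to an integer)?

n = 26

Standardized effect: d = |μ₁ − μ₀| / σ = |4.76 − 3.69| / 1.64 = 0.6524
Set Φ(δ − 1.645) = 0.95; then δ − 1.645 = Φ⁻¹(0.95) = 1.645, giving δ = 3.290.
δ = d·√n ⇒ n = (δ/d)² = (3.290 / 0.6524)² = 25.42.
Round up to the next whole unit.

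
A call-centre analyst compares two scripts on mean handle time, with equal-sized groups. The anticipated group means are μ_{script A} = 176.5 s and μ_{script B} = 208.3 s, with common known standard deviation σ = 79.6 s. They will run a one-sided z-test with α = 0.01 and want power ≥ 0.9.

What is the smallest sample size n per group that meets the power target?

n = 164 per group

Standardized effect: d = |μ_{script A} − μ_{script B}| / σ = |176.5 − 208.3| / 79.6 = 0.3995
For power 0.9 need Φ(δ − z_{0.01}) = 0.9, so δ = z_{0.01} + z_{0.10} = 2.326 + 1.282 = 3.608.
δ = d·√(n/2) ⇒ n = 2(δ/d)² = 2 × (3.608 / 0.3995)² = 163.12.
Rounding up, n = 164 per group.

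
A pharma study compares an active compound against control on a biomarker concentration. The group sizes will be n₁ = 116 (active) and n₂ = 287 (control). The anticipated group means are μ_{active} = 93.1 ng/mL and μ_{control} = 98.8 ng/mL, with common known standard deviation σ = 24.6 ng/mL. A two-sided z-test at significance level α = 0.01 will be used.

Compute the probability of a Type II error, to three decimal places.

Standardized effect: d = |μ_{active} − μ_{control}| / σ = |93.1 − 98.8| / 24.6 = 0.2317
Noncentrality parameter: δ = d / √(1/n₁ + 1/n₂) = 0.2317 / √(1/116 + 1/287) = 2.1060
Two-sided α = 0.01 → critical value z_{0.005} = 2.576.
Power = Φ(δ − 2.576) + Φ(−δ − 2.576) = Φ(-0.470) + Φ(-4.682) = 0.3192 + 0.0000 = 0.3192.
Type II error: β = 1 − power = 1 − 0.3192 = 0.6808.

β ≈ 0.681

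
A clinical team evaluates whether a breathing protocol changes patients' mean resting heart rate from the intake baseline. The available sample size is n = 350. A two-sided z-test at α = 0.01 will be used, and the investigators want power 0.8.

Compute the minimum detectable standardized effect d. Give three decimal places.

Required noncentrality: δ = z_{0.005} + z_{0.20} = 2.576 + 0.842 = 3.417.
(The second rejection-region term Φ(−δ − z_{α/2}) is negligible and dropped.)
δ = d·√n ⇒ d = δ/√n = 3.417/√350 = 0.1827.

d ≈ 0.183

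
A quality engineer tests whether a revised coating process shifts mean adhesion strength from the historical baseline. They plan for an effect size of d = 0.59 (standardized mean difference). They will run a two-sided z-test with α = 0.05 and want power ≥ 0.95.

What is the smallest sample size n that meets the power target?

n = 38

For power 0.95 need Φ(δ − z_{0.025}) = 0.95, so δ = z_{0.025} + z_{0.05} = 1.960 + 1.645 = 3.605.
(For δ > 0 the lower-tail rejection region contributes negligibly to power, so the one-term inversion is standard.)
δ = d·√n ⇒ n = (δ/d)² = (3.605 / 0.59)² = 37.33.
Rounding up, n = 38.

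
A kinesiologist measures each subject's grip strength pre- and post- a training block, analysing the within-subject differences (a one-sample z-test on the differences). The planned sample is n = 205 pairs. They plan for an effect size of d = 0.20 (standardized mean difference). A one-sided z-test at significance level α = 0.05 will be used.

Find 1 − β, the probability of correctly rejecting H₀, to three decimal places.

Noncentrality parameter: δ = d·√n = 0.20 × √205 = 2.8636
One-sided α = 0.05 → critical value z_{0.05} = 1.645.
Power = Φ(δ − 1.645) = Φ(1.219) = 0.8885.

Power ≈ 0.889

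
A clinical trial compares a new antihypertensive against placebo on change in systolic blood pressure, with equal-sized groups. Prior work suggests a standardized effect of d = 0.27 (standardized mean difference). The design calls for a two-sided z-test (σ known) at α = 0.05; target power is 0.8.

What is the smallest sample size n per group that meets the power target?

n = 216 per group

For power 0.8 need Φ(δ − z_{0.025}) = 0.8, so δ = z_{0.025} + z_{0.20} = 1.960 + 0.842 = 2.802.
(For δ > 0 the lower-tail rejection region contributes negligibly to power, so the one-term inversion is standard.)
δ = d·√(n/2) ⇒ n = 2(δ/d)² = 2 × (2.802 / 0.27)² = 215.33.
Round up to the next whole unit.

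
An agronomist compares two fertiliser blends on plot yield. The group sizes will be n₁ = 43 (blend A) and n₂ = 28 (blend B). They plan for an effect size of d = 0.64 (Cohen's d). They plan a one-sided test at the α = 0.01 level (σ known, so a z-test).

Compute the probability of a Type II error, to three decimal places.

Noncentrality parameter: δ = d / √(1/n₁ + 1/n₂) = 0.64 / √(1/43 + 1/28) = 2.6355
Critical value for a one-sided test at α = 0.01: z_α = 2.326.
Power = P(Z > 2.326 − δ) = Φ(0.309) = 0.6214.
Type II error: β = 1 − power = 1 − 0.6214 = 0.3786.

β ≈ 0.379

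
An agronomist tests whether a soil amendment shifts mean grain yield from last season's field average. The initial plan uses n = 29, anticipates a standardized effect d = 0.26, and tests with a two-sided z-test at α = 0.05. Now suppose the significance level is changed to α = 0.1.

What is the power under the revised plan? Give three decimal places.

Power ≈ 0.405

δ = d·√n = 0.26 × √29 = 1.4001 (unchanged). New critical value: z_{0.05} = 1.645.
Revised power = Φ(δ − 1.645) + Φ(−δ − 1.645) = Φ(-0.245) + Φ(-3.045) = 0.4033 + 0.0012 = 0.4045.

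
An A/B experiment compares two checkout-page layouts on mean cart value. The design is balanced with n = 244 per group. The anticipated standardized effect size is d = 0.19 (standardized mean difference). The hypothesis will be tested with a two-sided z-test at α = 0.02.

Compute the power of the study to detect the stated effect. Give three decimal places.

Power ≈ 0.410

Noncentrality parameter: δ = d·√(n/2) = 0.19 × √(244/2) = 2.0986
Critical value for a two-sided test at α = 0.02: z_{α/2} = 2.326.
Power = Φ(δ − 2.326) + Φ(−δ − 2.326) = Φ(-0.228) + Φ(-4.425) = 0.4099 + 0.0000 = 0.4099.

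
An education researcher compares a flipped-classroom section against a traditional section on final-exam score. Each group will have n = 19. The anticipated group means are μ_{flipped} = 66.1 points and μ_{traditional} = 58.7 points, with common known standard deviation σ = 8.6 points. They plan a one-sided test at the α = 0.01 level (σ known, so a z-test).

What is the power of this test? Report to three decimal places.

Standardized effect: d = |μ_{flipped} − μ_{traditional}| / σ = |66.1 − 58.7| / 8.6 = 0.8605
Noncentrality parameter: δ = d·√(n/2) = 0.8605 × √(19/2) = 2.6521
One-sided α = 0.01 → critical value z_{0.01} = 2.326.
Power = Φ(δ − 2.326) = Φ(0.326) = 0.6277.

Power ≈ 0.628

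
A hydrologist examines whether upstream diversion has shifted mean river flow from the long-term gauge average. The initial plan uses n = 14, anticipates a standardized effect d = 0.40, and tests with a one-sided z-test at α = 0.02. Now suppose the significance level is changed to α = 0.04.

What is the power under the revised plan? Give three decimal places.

δ = d·√n = 0.40 × √14 = 1.4967 (unchanged). New critical value: z_{0.04} = 1.751.
Revised power = P(Z > 1.751 − δ) = Φ(-0.254) = 0.3997.

Power ≈ 0.400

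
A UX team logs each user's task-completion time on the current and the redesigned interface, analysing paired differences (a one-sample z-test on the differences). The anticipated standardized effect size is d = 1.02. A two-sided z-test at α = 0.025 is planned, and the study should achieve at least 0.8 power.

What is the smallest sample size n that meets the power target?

For power 0.8 need Φ(δ − z_{0.0125}) = 0.8, so δ = z_{0.0125} + z_{0.20} = 2.241 + 0.842 = 3.083.
(For δ > 0 the lower-tail rejection region contributes negligibly to power, so the one-term inversion is standard.)
δ = d·√n ⇒ n = (δ/d)² = (3.083 / 1.02)² = 9.14.
Round up to the next whole unit.

n = 10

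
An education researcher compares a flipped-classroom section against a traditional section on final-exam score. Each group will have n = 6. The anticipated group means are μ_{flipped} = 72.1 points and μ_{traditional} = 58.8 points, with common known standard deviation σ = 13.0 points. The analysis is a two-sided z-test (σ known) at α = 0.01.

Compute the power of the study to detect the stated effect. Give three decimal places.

Power ≈ 0.211

Standardized effect: d = |μ_{flipped} − μ_{traditional}| / σ = |72.1 − 58.8| / 13.0 = 1.0231
Noncentrality parameter: δ = d·√(n/2) = 1.0231 × √(6/2) = 1.7720
Critical value for a two-sided test at α = 0.01: z_{α/2} = 2.576.
Power = Φ(δ − 2.576) + Φ(−δ − 2.576) = Φ(-0.804) + Φ(-4.348) = 0.2108 + 0.0000 = 0.2108.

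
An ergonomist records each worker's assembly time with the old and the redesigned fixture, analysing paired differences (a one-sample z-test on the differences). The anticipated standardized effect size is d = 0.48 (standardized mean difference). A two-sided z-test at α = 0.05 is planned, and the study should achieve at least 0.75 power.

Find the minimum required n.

n = 31

Set Φ(δ − 1.960) = 0.75; then δ − 1.960 = Φ⁻¹(0.75) = 0.674, giving δ = 2.634.
(For δ > 0 the lower-tail rejection region contributes negligibly to power, so the one-term inversion is standard.)
δ = d·√n ⇒ n = (δ/d)² = (2.634 / 0.48)² = 30.12.
Round up to the next whole unit.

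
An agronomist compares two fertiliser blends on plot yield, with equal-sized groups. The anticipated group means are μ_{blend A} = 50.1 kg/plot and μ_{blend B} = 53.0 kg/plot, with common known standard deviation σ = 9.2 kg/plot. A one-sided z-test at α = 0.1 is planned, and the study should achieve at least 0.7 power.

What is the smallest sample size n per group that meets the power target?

n = 66 per group

Standardized effect: d = |μ_{blend A} − μ_{blend B}| / σ = |50.1 − 53.0| / 9.2 = 0.3152
For power 0.7 need Φ(δ − z_{0.1}) = 0.7, so δ = z_{0.1} + z_{0.30} = 1.282 + 0.524 = 1.806.
δ = d·√(n/2) ⇒ n = 2(δ/d)² = 2 × (1.806 / 0.3152)² = 65.65.
Rounding up, n = 66 per group.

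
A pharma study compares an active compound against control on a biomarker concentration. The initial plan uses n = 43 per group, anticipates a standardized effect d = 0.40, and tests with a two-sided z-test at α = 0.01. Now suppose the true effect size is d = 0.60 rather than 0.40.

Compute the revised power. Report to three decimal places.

Power ≈ 0.582

With d = 0.60: δ = d·√(n/2) = 0.60 × √(43/2) = 2.7821. Critical value z_{0.005} = 2.576.
Revised power = Φ(δ − 2.576) + Φ(−δ − 2.576) = Φ(0.206) + Φ(-5.358) = 0.5817 + 0.0000 = 0.5817.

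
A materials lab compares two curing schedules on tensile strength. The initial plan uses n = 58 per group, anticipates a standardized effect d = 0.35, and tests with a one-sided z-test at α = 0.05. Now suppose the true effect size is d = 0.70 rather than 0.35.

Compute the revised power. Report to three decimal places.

Power ≈ 0.983

With d = 0.70: δ = d·√(n/2) = 0.70 × √(58/2) = 3.7696. Critical value z_{0.05} = 1.645.
Revised power = P(Z > 1.645 − δ) = Φ(2.125) = 0.9832.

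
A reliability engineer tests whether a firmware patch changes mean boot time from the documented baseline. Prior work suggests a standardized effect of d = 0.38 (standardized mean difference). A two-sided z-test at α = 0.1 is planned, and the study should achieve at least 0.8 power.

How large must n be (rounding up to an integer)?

Set Φ(δ − 1.645) = 0.8; then δ − 1.645 = Φ⁻¹(0.8) = 0.842, giving δ = 2.486.
(Ignoring the negligible lower-tail rejection probability gives the usual closed-form inversion.)
δ = d·√n ⇒ n = (δ/d)² = (2.486 / 0.38)² = 42.82.
Rounding up, n = 43.

n = 43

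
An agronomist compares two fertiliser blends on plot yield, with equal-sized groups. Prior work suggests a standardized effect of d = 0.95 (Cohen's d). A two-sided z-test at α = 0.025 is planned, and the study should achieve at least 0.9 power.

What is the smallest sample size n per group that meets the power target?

For power 0.9 need Φ(δ − z_{0.0125}) = 0.9, so δ = z_{0.0125} + z_{0.10} = 2.241 + 1.282 = 3.523.
(For δ > 0 the lower-tail rejection region contributes negligibly to power, so the one-term inversion is standard.)
δ = d·√(n/2) ⇒ n = 2(δ/d)² = 2 × (3.523 / 0.95)² = 27.50.
Rounding up, n = 28 per group.

n = 28 per group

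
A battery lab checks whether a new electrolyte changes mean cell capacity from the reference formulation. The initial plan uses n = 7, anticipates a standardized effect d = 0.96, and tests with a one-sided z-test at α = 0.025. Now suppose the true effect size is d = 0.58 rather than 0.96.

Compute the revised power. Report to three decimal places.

With d = 0.58: δ = d·√n = 0.58 × √7 = 1.5345. Critical value z_{0.025} = 1.960.
Revised power = P(Z > 1.960 − δ) = Φ(-0.425) = 0.3353.

Power ≈ 0.335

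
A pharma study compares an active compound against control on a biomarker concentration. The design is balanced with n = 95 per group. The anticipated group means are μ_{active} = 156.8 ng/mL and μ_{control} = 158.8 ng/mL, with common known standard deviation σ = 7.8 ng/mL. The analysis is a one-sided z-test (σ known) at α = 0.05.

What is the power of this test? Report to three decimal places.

Standardized effect: d = |μ_{active} − μ_{control}| / σ = |156.8 − 158.8| / 7.8 = 0.2564
Noncentrality parameter: δ = d·√(n/2) = 0.2564 × √(95/2) = 1.7672
Critical value for a one-sided test at α = 0.05: z_α = 1.645.
Power = P(Z > 1.645 − δ) = Φ(0.122) = 0.5487.

Power ≈ 0.549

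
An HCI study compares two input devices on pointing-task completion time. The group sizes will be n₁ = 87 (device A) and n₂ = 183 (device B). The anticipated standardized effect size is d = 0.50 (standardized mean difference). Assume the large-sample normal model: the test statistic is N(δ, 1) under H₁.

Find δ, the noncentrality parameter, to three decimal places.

δ ≈ 3.839

δ = d / √(1/n₁ + 1/n₂) = 0.50 / √(1/87 + 1/183) = 3.8395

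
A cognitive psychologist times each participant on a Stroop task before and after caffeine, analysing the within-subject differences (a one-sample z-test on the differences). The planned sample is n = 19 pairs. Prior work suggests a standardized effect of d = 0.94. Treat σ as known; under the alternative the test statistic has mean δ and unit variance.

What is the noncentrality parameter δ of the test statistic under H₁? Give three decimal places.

δ ≈ 4.097

The noncentrality parameter scales effect size by the design's sample-size factor: δ = d·√n = 0.94 × √19 = 4.0974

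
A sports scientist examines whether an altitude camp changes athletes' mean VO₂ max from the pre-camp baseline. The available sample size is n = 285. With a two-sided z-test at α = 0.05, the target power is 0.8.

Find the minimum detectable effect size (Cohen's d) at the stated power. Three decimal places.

Need Φ(δ − 1.960) = 0.8, so δ = 1.960 + 0.842 = 2.802.
(The second rejection-region term Φ(−δ − z_{α/2}) is negligible and dropped.)
δ = d·√n ⇒ d = δ/√n = 2.802/√285 = 0.1660.

d ≈ 0.166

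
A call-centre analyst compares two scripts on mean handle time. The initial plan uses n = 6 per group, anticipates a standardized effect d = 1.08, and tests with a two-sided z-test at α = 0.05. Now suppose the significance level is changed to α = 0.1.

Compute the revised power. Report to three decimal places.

Power ≈ 0.590

δ = d·√(n/2) = 1.08 × √(6/2) = 1.8706 (unchanged). New critical value: z_{0.05} = 1.645.
Revised power = Φ(δ − 1.645) + Φ(−δ − 1.645) = Φ(0.226) + Φ(-3.515) = 0.5893 + 0.0002 = 0.5895.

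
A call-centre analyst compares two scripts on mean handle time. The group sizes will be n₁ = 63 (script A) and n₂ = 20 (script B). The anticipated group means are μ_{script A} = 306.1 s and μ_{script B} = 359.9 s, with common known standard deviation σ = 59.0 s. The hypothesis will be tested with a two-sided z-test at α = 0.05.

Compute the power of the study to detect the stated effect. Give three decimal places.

Standardized effect: d = |μ_{script A} − μ_{script B}| / σ = |306.1 − 359.9| / 59.0 = 0.9119
Noncentrality parameter: δ = d / √(1/n₁ + 1/n₂) = 0.9119 / √(1/63 + 1/20) = 3.5528
Two-sided α = 0.05 → critical value z_{0.025} = 1.960.
Power = Φ(δ − 1.960) + Φ(−δ − 1.960) = Φ(1.593) + Φ(-5.513) = 0.9444 + 0.0000 = 0.9444.

Power ≈ 0.944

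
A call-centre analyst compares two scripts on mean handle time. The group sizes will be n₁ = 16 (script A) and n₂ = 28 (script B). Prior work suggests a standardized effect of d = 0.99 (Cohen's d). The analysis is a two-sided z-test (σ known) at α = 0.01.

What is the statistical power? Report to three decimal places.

Power ≈ 0.720

Noncentrality parameter: δ = d / √(1/n₁ + 1/n₂) = 0.99 / √(1/16 + 1/28) = 3.1590
Critical value for a two-sided test at α = 0.01: z_{α/2} = 2.576.
Power = Φ(δ − 2.576) + Φ(−δ − 2.576) = Φ(0.583) + Φ(-5.735) = 0.7201 + 0.0000 = 0.7201.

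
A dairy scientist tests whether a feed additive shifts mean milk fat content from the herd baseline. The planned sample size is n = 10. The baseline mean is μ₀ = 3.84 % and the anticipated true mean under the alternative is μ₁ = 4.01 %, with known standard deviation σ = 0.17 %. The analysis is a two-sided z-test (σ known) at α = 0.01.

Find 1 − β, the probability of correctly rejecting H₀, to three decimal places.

Standardized effect: d = |μ₁ − μ₀| / σ = |4.01 − 3.84| / 0.17 = 1.0000
Noncentrality parameter: δ = d·√n = 1.0000 × √10 = 3.1623
Two-sided α = 0.01 → critical value z_{0.005} = 2.576.
Power = Φ(δ − 2.576) + Φ(−δ − 2.576) = Φ(0.586) + Φ(-5.738) = 0.7212 + 0.0000 = 0.7212.

Power ≈ 0.721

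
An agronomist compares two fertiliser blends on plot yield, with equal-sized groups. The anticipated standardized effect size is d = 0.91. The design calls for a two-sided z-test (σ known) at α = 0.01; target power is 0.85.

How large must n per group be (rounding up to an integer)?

Set Φ(δ − 2.576) = 0.85; then δ − 2.576 = Φ⁻¹(0.85) = 1.036, giving δ = 3.612.
(For δ > 0 the lower-tail rejection region contributes negligibly to power, so the one-term inversion is standard.)
δ = d·√(n/2) ⇒ n = 2(δ/d)² = 2 × (3.612 / 0.91)² = 31.51.
Rounding up, n = 32 per group.

n = 32 per group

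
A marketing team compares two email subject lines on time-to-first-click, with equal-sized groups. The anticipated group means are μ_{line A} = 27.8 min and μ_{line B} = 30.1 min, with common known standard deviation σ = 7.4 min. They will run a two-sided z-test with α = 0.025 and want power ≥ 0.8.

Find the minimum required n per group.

n = 197 per group

Standardized effect: d = |μ_{line A} − μ_{line B}| / σ = |27.8 − 30.1| / 7.4 = 0.3108
Set Φ(δ − 2.241) = 0.8; then δ − 2.241 = Φ⁻¹(0.8) = 0.842, giving δ = 3.083.
(The Φ(−δ − z_{α/2}) term is vanishingly small for δ > 0 and is dropped in the standard sample-size formula.)
δ = d·√(n/2) ⇒ n = 2(δ/d)² = 2 × (3.083 / 0.3108)² = 196.78.
Round up to the next whole unit.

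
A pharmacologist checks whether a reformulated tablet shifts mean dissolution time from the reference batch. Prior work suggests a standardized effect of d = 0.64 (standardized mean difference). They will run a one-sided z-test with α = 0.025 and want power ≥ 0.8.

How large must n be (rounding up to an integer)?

n = 20

For power 0.8 need Φ(δ − z_{0.025}) = 0.8, so δ = z_{0.025} + z_{0.20} = 1.960 + 0.842 = 2.802.
δ = d·√n ⇒ n = (δ/d)² = (2.802 / 0.64)² = 19.16.
Rounding up, n = 20.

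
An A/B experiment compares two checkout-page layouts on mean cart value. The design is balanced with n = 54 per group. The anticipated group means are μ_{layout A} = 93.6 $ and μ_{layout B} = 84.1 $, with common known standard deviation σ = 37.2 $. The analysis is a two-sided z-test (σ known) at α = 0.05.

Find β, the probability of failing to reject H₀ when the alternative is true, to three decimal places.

β ≈ 0.736

Standardized effect: d = |μ_{layout A} − μ_{layout B}| / σ = |93.6 − 84.1| / 37.2 = 0.2554
Noncentrality parameter: δ = d·√(n/2) = 0.2554 × √(54/2) = 1.3270
Two-sided α = 0.05 → critical value z_{0.025} = 1.960.
Power = Φ(δ − 1.960) + Φ(−δ − 1.960) = Φ(-0.633) + Φ(-3.287) = 0.2634 + 0.0005 = 0.2639.
Type II error: β = 1 − power = 1 − 0.2639 = 0.7361.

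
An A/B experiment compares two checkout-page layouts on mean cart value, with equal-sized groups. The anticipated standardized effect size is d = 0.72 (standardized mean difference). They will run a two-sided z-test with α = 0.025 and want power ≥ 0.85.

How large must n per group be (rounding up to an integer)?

For power 0.85 need Φ(δ − z_{0.0125}) = 0.85, so δ = z_{0.0125} + z_{0.15} = 2.241 + 1.036 = 3.278.
(The Φ(−δ − z_{α/2}) term is vanishingly small for δ > 0 and is dropped in the standard sample-size formula.)
δ = d·√(n/2) ⇒ n = 2(δ/d)² = 2 × (3.278 / 0.72)² = 41.45.
Round up to the next whole unit.

n = 42 per group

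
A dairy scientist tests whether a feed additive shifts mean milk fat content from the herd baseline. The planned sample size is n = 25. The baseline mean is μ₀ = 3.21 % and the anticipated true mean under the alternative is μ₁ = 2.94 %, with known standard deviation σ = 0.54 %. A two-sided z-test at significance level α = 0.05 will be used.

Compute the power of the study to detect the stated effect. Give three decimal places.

Standardized effect: d = |μ₁ − μ₀| / σ = |2.94 − 3.21| / 0.54 = 0.5000
Noncentrality parameter: δ = d·√n = 0.5000 × √25 = 2.5000
Critical value for a two-sided test at α = 0.05: z_{α/2} = 1.960.
Power = Φ(δ − 1.960) + Φ(−δ − 1.960) = Φ(0.540) + Φ(-4.460) = 0.7054 + 0.0000 = 0.7054.

Power ≈ 0.705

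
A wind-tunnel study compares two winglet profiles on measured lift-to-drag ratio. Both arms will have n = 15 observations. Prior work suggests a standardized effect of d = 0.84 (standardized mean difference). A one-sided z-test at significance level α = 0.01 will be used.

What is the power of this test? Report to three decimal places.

Noncentrality parameter: δ = d·√(n/2) = 0.84 × √(15/2) = 2.3004
One-sided α = 0.01 → critical value z_{0.01} = 2.326.
Power = Φ(δ − 2.326) = Φ(-0.026) = 0.4897.

Power ≈ 0.490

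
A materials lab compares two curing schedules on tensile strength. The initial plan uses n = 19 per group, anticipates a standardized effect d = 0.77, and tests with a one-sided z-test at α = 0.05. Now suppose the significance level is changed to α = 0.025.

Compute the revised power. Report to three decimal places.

δ = d·√(n/2) = 0.77 × √(19/2) = 2.3733 (unchanged). New critical value: z_{0.025} = 1.960.
Revised power = Φ(δ − 1.960) = Φ(0.413) = 0.6603.

Power ≈ 0.660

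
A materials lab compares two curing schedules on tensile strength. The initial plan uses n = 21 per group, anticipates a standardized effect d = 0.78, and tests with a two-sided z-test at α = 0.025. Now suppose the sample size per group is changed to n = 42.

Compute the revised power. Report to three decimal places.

Power ≈ 0.909

With n = 42 per group: δ = d·√(n/2) = 0.78 × √(42/2) = 3.5744. Critical value z_{0.0125} = 2.241.
Revised power = Φ(δ − 2.241) + Φ(−δ − 2.241) = Φ(1.333) + Φ(-5.816) = 0.9087 + 0.0000 = 0.9087.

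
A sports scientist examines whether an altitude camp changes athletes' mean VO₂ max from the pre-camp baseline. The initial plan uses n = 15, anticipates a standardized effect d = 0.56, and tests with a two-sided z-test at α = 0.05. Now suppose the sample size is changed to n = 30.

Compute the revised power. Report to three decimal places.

With n = 30: δ = d·√n = 0.56 × √30 = 3.0672. Critical value z_{0.025} = 1.960.
Revised power = Φ(δ − 1.960) + Φ(−δ − 1.960) = Φ(1.107) + Φ(-5.027) = 0.8659 + 0.0000 = 0.8659.

Power ≈ 0.866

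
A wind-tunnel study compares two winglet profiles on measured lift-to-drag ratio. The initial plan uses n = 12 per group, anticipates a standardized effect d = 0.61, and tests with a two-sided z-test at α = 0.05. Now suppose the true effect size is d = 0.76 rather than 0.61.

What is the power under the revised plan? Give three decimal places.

With d = 0.76: δ = d·√(n/2) = 0.76 × √(12/2) = 1.8616. Critical value z_{0.025} = 1.960.
Revised power = Φ(δ − 1.960) + Φ(−δ − 1.960) = Φ(-0.098) + Φ(-3.822) = 0.4608 + 0.0001 = 0.4609.

Power ≈ 0.461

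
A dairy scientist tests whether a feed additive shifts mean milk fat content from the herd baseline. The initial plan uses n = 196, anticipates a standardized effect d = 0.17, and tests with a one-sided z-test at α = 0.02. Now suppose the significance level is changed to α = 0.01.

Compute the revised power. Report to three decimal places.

Power ≈ 0.521

δ = d·√n = 0.17 × √196 = 2.3800 (unchanged). New critical value: z_{0.01} = 2.326.
Revised power = Φ(δ − 2.326) = Φ(0.054) = 0.5214.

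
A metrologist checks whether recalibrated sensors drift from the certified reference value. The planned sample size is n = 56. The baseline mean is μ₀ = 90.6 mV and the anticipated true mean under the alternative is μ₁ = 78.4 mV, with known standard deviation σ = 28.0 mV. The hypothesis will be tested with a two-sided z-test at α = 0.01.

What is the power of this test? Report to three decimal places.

Power ≈ 0.753

Standardized effect: d = |μ₁ − μ₀| / σ = |78.4 − 90.6| / 28.0 = 0.4357
Noncentrality parameter: δ = d·√n = 0.4357 × √56 = 3.2606
Critical value for a two-sided test at α = 0.01: z_{α/2} = 2.576.
Power = Φ(δ − 2.576) + Φ(−δ − 2.576) = Φ(0.685) + Φ(-5.836) = 0.7533 + 0.0000 = 0.7533.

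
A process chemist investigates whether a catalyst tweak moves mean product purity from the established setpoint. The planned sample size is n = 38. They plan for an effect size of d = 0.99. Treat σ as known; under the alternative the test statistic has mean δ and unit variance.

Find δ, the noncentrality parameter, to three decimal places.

δ ≈ 6.103

The noncentrality parameter scales effect size by the design's sample-size factor: δ = d·√n = 0.99 × √38 = 6.1028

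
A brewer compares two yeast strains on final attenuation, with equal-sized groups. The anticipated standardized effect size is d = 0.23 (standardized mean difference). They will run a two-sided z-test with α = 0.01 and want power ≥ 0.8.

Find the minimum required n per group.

n = 442 per group

For power 0.8 need Φ(δ − z_{0.005}) = 0.8, so δ = z_{0.005} + z_{0.20} = 2.576 + 0.842 = 3.417.
(Ignoring the negligible lower-tail rejection probability gives the usual closed-form inversion.)
δ = d·√(n/2) ⇒ n = 2(δ/d)² = 2 × (3.417 / 0.23)² = 441.55.
Rounding up, n = 442 per group.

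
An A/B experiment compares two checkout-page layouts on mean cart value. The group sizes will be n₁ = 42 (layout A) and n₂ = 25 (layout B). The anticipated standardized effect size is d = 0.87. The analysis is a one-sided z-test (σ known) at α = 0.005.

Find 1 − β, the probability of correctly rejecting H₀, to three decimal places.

Noncentrality parameter: λ = d / √(1/n₁ + 1/n₂) = 0.87 / √(1/42 + 1/25) = 3.4441
One-sided α = 0.005 → critical value z_{0.005} = 2.576.
Power = Φ(λ − 2.576) = Φ(0.868) = 0.8074.

Power ≈ 0.807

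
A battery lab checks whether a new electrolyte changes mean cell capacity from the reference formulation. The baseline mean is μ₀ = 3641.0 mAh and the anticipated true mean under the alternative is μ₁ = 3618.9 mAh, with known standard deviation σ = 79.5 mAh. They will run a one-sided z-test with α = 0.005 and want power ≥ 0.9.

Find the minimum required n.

Standardized effect: d = |μ₁ − μ₀| / σ = |3618.9 − 3641.0| / 79.5 = 0.2780
For power 0.9 need Φ(δ − z_{0.005}) = 0.9, so δ = z_{0.005} + z_{0.10} = 2.576 + 1.282 = 3.857.
δ = d·√n ⇒ n = (δ/d)² = (3.857 / 0.2780)² = 192.55.
Round up to the next whole unit.

n = 193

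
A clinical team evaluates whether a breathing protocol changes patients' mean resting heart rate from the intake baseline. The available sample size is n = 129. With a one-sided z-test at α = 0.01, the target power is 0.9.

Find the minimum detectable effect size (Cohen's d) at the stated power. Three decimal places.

d ≈ 0.318

Need Φ(δ − 2.326) = 0.9, so δ = 2.326 + 1.282 = 3.608.
δ = d·√n ⇒ d = δ/√n = 3.608/√129 = 0.3177.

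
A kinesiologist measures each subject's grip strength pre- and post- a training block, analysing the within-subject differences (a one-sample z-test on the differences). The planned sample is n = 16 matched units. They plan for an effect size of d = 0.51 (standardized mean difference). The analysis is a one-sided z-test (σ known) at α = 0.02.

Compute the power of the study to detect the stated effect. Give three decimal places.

Noncentrality parameter: δ = d·√n = 0.51 × √16 = 2.0400
One-sided α = 0.02 → critical value z_{0.02} = 2.054.
Power = Φ(δ − 2.054) = Φ(-0.014) = 0.4945.

Power ≈ 0.495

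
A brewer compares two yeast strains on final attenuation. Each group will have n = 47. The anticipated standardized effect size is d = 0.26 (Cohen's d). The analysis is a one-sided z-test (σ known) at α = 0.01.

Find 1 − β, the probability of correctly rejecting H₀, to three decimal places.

Noncentrality parameter: δ = d·√(n/2) = 0.26 × √(47/2) = 1.2604
Critical value for a one-sided test at α = 0.01: z_α = 2.326.
Power = P(Z > 2.326 − δ) = Φ(-1.066) = 0.1432.

Power ≈ 0.143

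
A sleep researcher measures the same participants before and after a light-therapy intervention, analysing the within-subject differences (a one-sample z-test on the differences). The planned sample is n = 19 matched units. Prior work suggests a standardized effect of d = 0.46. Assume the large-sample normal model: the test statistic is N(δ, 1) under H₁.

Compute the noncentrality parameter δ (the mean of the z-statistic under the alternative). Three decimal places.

The noncentrality parameter scales effect size by the design's sample-size factor: δ = d·√n = 0.46 × √19 = 2.0051

δ ≈ 2.005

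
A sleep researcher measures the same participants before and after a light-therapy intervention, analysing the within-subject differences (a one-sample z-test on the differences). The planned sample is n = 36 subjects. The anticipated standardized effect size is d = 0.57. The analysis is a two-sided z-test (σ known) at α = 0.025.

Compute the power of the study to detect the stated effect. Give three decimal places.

Noncentrality parameter: δ = d·√n = 0.57 × √36 = 3.4200
Two-sided α = 0.025 → critical value z_{0.0125} = 2.241.
Power = Φ(δ − 2.241) + Φ(−δ − 2.241) = Φ(1.179) + Φ(-5.661) = 0.8807 + 0.0000 = 0.8807.

Power ≈ 0.881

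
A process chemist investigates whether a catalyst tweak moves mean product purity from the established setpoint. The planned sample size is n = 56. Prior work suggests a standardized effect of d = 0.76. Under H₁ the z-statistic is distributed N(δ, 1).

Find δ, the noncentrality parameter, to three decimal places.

δ = d·√n = 0.76 × √56 = 5.6873

δ ≈ 5.687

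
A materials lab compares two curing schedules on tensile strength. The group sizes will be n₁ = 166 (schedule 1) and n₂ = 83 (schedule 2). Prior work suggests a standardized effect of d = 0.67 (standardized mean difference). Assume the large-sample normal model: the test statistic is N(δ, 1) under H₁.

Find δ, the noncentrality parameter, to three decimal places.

δ = d / √(1/n₁ + 1/n₂) = 0.67 / √(1/166 + 1/83) = 4.9839

δ ≈ 4.984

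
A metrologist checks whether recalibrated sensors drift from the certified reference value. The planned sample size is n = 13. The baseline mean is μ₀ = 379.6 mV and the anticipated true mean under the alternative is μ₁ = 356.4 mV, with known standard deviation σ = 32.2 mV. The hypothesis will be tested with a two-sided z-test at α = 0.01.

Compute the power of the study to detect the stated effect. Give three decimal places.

Standardized effect: d = |μ₁ − μ₀| / σ = |356.4 − 379.6| / 32.2 = 0.7205
Noncentrality parameter: λ = d·√n = 0.7205 × √13 = 2.5978
Critical value for a two-sided test at α = 0.01: z_{α/2} = 2.576.
Power = Φ(λ − 2.576) + Φ(−λ − 2.576) = Φ(0.022) + Φ(-5.174) = 0.5088 + 0.0000 = 0.5088.

Power ≈ 0.509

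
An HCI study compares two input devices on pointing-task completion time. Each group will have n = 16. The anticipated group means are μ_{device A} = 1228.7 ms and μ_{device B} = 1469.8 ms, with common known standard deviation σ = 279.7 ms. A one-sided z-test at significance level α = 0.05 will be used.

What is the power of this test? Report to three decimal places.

Power ≈ 0.786

Standardized effect: d = |μ_{device A} − μ_{device B}| / σ = |1228.7 − 1469.8| / 279.7 = 0.8620
Noncentrality parameter: δ = d·√(n/2) = 0.8620 × √(16/2) = 2.4381
One-sided α = 0.05 → critical value z_{0.05} = 1.645.
Power = P(Z > 1.645 − δ) = Φ(0.793) = 0.7862.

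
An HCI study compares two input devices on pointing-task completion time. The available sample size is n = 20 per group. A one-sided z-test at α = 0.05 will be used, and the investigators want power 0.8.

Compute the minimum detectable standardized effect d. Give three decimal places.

d ≈ 0.786

Need Φ(δ − 1.645) = 0.8, so δ = 1.645 + 0.842 = 2.486.
δ = d·√(n/2) ⇒ d = δ/√(n/2) = 2.486/√(20/2) = 0.7863.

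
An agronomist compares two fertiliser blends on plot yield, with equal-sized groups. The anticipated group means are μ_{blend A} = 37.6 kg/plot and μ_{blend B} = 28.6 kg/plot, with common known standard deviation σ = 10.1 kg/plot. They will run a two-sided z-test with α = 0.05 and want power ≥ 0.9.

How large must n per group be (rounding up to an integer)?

n = 27 per group

Standardized effect: d = |μ_{blend A} − μ_{blend B}| / σ = |37.6 − 28.6| / 10.1 = 0.8911
Set Φ(δ − 1.960) = 0.9; then δ − 1.960 = Φ⁻¹(0.9) = 1.282, giving δ = 3.242.
(The Φ(−δ − z_{α/2}) term is vanishingly small for δ > 0 and is dropped in the standard sample-size formula.)
δ = d·√(n/2) ⇒ n = 2(δ/d)² = 2 × (3.242 / 0.8911)² = 26.47.
Round up to the next whole unit.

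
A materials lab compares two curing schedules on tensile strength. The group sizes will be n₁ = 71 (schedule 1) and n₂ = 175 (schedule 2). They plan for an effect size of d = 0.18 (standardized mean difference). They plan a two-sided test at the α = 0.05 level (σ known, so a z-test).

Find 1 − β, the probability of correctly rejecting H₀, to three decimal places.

Noncentrality parameter: δ = d / √(1/n₁ + 1/n₂) = 0.18 / √(1/71 + 1/175) = 1.2792
Critical value for a two-sided test at α = 0.05: z_{α/2} = 1.960.
Power = Φ(δ − 1.960) + Φ(−δ − 1.960) = Φ(-0.681) + Φ(-3.239) = 0.2480 + 0.0006 = 0.2486.

Power ≈ 0.249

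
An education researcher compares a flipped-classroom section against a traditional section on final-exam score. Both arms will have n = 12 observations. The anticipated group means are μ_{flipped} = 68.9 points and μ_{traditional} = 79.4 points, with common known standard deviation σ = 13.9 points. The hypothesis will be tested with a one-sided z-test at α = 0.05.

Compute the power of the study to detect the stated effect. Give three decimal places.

Power ≈ 0.581

Standardized effect: d = |μ_{flipped} − μ_{traditional}| / σ = |68.9 − 79.4| / 13.9 = 0.7554
Noncentrality parameter: δ = d·√(n/2) = 0.7554 × √(12/2) = 1.8503
One-sided α = 0.05 → critical value z_{0.05} = 1.645.
Power = Φ(δ − 1.645) = Φ(0.205) = 0.5814.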